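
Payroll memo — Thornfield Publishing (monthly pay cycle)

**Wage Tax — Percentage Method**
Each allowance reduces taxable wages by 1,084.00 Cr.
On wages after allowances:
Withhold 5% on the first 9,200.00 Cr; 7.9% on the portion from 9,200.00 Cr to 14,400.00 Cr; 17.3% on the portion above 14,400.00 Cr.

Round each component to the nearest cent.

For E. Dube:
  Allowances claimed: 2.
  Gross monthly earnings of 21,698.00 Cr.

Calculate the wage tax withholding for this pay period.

1,758.29 Cr

Wage Tax: taxable = 21,698.00 Cr − 2×1,084.00 Cr = 19,530.00 Cr
  870.80 Cr + 17.3% × (19,530.00 Cr − 14,400.00 Cr) = 870.80 Cr + 17.3% × 5,130.00 Cr = 1,758.29 Cr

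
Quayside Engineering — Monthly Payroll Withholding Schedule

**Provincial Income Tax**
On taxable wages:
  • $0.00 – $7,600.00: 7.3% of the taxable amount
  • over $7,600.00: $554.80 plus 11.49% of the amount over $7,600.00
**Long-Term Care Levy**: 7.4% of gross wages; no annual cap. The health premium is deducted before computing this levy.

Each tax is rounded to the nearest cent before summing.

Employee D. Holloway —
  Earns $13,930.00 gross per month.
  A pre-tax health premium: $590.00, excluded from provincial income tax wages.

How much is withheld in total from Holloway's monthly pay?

$2,201.49

Provincial Income Tax: taxable = $13,930.00 − $590.00 = $13,340.00
  $554.80 + 11.49% × ($13,340.00 − $7,600.00) = $554.80 + 11.49% × $5,740.00 = $1,214.33
Long-Term Care Levy: 7.4% × $13,340.00 = $987.16
Total: $1,214.33 + $987.16 = $2,201.49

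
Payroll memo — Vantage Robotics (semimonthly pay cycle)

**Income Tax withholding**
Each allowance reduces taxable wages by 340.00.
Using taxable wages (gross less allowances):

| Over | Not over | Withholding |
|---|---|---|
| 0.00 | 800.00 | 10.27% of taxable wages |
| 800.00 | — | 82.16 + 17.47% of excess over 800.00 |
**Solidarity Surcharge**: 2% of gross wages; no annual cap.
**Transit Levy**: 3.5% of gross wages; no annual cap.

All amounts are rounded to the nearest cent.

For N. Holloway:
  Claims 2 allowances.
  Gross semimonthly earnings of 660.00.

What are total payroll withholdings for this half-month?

Income Tax: taxable = 660.00 − 2×340.00 = -20.00
  Taxable ≤ 0 → 0.00
Solidarity Surcharge: 2% × 660.00 = 13.20
Transit Levy: 3.5% × 660.00 = 23.10
Total: 0.00 + 13.20 + 23.10 = 36.30

36.30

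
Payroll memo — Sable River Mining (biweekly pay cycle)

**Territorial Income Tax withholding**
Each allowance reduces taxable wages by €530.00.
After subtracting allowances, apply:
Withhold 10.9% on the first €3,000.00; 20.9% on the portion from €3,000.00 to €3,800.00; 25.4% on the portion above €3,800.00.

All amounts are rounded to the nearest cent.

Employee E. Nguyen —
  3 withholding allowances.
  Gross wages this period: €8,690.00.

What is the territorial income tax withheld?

Territorial Income Tax: taxable = €8,690.00 − 3×€530.00 = €7,100.00
  €494.20 + 25.4% × (€7,100.00 − €3,800.00) = €494.20 + 25.4% × €3,300.00 = €1,332.40

€1,332.40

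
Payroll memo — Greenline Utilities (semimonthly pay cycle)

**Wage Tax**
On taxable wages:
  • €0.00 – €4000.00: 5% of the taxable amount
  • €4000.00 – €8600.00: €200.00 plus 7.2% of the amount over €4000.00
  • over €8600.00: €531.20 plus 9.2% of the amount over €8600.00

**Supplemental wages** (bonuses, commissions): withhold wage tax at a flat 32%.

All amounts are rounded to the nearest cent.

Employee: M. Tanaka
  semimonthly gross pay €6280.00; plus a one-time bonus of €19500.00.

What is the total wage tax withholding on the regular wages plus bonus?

Wage Tax: taxable = €6280.00
  €200.00 + 7.2% × (€6280.00 − €4000.00) = €200.00 + 7.2% × €2280.00 = €364.16
Supplemental (32% flat on bonus): 32% × €19500.00 = €6240.00
Total wage tax: €364.16 + €6240.00 = €6604.16

€6604.16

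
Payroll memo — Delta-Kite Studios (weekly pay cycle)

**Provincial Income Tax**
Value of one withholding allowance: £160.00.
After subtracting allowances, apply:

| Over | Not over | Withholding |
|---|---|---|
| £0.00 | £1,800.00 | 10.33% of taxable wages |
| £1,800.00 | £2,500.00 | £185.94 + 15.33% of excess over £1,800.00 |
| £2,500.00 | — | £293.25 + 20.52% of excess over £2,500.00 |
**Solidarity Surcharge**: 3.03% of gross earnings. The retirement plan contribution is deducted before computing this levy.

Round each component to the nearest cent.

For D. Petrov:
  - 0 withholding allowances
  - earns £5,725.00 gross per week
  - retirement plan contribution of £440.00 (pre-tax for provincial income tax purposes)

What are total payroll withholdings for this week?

Provincial Income Tax: taxable = £5,725.00 − £440.00 = £5,285.00
  £293.25 + 20.52% × (£5,285.00 − £2,500.00) = £293.25 + 20.52% × £2,785.00 = £864.73
Solidarity Surcharge: 3.03% × £5,285.00 = £160.14
Total: £864.73 + £160.14 = £1,024.87

£1,024.87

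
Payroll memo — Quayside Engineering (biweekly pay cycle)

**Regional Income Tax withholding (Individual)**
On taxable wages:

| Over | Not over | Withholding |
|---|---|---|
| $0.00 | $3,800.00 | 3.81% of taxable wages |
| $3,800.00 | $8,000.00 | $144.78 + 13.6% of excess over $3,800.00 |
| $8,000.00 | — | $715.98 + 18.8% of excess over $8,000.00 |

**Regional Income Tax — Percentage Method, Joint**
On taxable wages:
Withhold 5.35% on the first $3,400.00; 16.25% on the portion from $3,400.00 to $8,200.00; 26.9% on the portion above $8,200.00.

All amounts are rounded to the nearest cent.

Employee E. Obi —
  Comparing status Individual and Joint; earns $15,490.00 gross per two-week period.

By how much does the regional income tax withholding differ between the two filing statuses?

Regional Income Tax (Individual): taxable = $15,490.00
  $715.98 + 18.8% × ($15,490.00 − $8,000.00) = $715.98 + 18.8% × $7,490.00 = $2,124.10
Regional Income Tax (Joint): taxable = $15,490.00
  $961.90 + 26.9% × ($15,490.00 − $8,200.00) = $961.90 + 26.9% × $7,290.00 = $2,922.91
Difference: |$2,124.10 − $2,922.91| = $798.81 (higher under Joint)

$798.81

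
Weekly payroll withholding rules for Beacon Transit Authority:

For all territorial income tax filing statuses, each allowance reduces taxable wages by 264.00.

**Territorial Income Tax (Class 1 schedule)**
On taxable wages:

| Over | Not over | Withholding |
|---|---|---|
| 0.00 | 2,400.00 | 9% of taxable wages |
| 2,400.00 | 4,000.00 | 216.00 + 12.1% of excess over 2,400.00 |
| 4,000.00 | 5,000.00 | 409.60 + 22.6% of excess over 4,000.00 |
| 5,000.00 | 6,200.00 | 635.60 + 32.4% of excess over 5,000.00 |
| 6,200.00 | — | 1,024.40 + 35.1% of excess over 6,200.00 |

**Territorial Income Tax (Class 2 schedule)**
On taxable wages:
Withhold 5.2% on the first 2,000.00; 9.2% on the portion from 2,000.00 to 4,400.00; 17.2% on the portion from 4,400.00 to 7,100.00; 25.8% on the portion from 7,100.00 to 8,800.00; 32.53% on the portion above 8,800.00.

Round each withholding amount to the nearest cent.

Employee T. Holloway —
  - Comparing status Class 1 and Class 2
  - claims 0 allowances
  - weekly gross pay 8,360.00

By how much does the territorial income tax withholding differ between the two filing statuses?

Territorial Income Tax (Class 1): taxable = 8,360.00
  1,024.40 + 35.1% × (8,360.00 − 6,200.00) = 1,024.40 + 35.1% × 2,160.00 = 1,782.56
Territorial Income Tax (Class 2): taxable = 8,360.00
  789.20 + 25.8% × (8,360.00 − 7,100.00) = 789.20 + 25.8% × 1,260.00 = 1,114.28
Difference: |1,782.56 − 1,114.28| = 668.28 (higher under Class 1)

668.28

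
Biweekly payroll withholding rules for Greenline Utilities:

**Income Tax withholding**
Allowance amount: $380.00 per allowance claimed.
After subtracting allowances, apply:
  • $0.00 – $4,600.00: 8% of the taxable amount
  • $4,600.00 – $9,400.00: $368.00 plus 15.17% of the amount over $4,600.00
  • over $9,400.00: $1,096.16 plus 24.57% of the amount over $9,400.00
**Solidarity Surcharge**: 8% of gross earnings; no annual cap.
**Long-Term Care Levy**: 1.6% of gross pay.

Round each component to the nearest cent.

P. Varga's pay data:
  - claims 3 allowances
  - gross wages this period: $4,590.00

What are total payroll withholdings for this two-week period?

Income Tax: taxable = $4,590.00 − 3×$380.00 = $3,450.00
  8% × $3,450.00 = $276.00
Solidarity Surcharge: 8% × $4,590.00 = $367.20
Long-Term Care Levy: 1.6% × $4,590.00 = $73.44
Total: $276.00 + $367.20 + $73.44 = $716.64

$716.64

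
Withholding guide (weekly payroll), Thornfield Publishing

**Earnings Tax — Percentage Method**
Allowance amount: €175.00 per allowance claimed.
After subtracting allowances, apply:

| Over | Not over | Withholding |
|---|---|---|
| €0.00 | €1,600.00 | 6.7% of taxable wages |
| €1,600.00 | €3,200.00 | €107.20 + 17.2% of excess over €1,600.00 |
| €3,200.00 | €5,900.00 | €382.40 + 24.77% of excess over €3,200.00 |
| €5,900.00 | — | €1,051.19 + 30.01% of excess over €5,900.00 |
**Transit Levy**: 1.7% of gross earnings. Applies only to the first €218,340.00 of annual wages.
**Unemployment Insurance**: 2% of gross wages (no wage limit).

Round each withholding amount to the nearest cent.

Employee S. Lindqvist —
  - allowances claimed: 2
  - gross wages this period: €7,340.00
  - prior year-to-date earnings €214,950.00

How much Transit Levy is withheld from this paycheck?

Transit Levy: cap €218,340.00 − YTD €214,950.00 = €3,390.00 subject; 1.7% × €3,390.00 = €57.63

€57.63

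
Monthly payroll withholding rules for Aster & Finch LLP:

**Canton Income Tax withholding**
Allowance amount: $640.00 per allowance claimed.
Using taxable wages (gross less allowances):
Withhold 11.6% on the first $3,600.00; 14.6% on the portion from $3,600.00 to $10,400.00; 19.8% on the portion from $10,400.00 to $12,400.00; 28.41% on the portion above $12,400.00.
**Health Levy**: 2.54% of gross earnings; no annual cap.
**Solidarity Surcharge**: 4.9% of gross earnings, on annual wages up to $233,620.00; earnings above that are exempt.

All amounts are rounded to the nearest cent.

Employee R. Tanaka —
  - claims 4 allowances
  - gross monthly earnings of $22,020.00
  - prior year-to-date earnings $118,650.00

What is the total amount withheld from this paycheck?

Canton Income Tax: taxable = $22,020.00 − 4×$640.00 = $19,460.00
  $1,806.40 + 28.41% × ($19,460.00 − $12,400.00) = $1,806.40 + 28.41% × $7,060.00 = $3,812.15
Health Levy: 2.54% × $22,020.00 = $559.31
Solidarity Surcharge: 4.9% × $22,020.00 = $1,078.98
Total: $3,812.15 + $559.31 + $1,078.98 = $5,450.44

$5,450.44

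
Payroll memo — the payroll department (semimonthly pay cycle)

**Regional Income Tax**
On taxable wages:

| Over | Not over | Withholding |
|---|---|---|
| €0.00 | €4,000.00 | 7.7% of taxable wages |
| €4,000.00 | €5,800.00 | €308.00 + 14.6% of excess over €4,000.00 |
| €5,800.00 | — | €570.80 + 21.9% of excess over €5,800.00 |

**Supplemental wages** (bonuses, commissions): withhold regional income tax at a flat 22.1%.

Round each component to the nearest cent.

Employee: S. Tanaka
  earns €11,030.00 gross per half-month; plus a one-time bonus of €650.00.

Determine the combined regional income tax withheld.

€1,859.82

Regional Income Tax: taxable = €11,030.00
  €570.80 + 21.9% × (€11,030.00 − €5,800.00) = €570.80 + 21.9% × €5,230.00 = €1,716.17
Supplemental (22.1% flat on bonus): 22.1% × €650.00 = €143.65
Total regional income tax: €1,716.17 + €143.65 = €1,859.82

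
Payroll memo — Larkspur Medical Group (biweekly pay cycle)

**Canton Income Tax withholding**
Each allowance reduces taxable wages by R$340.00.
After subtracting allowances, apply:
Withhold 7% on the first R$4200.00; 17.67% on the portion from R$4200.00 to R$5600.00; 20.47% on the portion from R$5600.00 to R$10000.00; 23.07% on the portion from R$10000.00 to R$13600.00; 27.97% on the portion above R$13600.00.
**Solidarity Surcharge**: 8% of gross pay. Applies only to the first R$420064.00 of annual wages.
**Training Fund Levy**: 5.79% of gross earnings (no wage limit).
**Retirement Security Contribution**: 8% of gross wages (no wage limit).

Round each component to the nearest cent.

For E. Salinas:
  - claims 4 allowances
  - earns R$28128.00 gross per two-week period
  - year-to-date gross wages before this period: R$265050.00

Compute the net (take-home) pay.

Canton Income Tax: taxable = R$28128.00 − 4×R$340.00 = R$26768.00
  R$2272.58 + 27.97% × (R$26768.00 − R$13600.00) = R$2272.58 + 27.97% × R$13168.00 = R$5955.67
Solidarity Surcharge: 8% × R$28128.00 = R$2250.24
Training Fund Levy: 5.79% × R$28128.00 = R$1628.61
Retirement Security Contribution: 8% × R$28128.00 = R$2250.24
Total withheld: R$5955.67 + R$2250.24 + R$1628.61 + R$2250.24 = R$12084.76
Net pay: R$28128.00 − R$12084.76 = R$16043.24

R$16043.24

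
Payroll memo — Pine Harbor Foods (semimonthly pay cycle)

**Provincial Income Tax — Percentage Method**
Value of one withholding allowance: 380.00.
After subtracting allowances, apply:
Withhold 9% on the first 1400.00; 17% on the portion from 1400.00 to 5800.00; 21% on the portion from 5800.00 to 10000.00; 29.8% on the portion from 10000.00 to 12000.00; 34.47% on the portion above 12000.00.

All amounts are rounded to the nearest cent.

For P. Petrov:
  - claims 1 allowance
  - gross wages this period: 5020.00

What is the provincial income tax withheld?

Provincial Income Tax: taxable = 5020.00 − 1×380.00 = 4640.00
  126.00 + 17% × (4640.00 − 1400.00) = 126.00 + 17% × 3240.00 = 676.80

676.80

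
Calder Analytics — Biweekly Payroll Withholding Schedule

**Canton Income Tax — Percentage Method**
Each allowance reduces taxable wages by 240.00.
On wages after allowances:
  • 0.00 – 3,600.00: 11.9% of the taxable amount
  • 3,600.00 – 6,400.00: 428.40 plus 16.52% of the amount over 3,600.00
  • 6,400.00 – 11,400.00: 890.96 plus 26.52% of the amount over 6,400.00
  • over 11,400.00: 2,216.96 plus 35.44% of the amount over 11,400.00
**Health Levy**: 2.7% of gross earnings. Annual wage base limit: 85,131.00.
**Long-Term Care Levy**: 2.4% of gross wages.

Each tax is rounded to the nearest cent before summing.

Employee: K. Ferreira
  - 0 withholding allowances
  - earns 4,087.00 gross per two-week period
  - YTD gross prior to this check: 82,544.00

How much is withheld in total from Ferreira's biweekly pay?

Canton Income Tax: taxable = 4,087.00
  428.40 + 16.52% × (4,087.00 − 3,600.00) = 428.40 + 16.52% × 487.00 = 508.85
Health Levy: cap 85,131.00 − YTD 82,544.00 = 2,587.00 subject; 2.7% × 2,587.00 = 69.85
Long-Term Care Levy: 2.4% × 4,087.00 = 98.09
Total: 508.85 + 69.85 + 98.09 = 676.79

676.79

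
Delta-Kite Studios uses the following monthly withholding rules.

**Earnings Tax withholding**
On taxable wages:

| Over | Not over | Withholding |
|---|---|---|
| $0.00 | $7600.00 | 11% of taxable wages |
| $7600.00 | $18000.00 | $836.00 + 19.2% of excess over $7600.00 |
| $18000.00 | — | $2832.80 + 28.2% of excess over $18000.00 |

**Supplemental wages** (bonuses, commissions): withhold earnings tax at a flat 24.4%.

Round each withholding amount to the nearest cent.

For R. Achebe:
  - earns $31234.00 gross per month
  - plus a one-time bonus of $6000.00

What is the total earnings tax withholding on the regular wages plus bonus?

Earnings Tax: taxable = $31234.00
  $2832.80 + 28.2% × ($31234.00 − $18000.00) = $2832.80 + 28.2% × $13234.00 = $6564.79
Supplemental (24.4% flat on bonus): 24.4% × $6000.00 = $1464.00
Total earnings tax: $6564.79 + $1464.00 = $8028.79

$8028.79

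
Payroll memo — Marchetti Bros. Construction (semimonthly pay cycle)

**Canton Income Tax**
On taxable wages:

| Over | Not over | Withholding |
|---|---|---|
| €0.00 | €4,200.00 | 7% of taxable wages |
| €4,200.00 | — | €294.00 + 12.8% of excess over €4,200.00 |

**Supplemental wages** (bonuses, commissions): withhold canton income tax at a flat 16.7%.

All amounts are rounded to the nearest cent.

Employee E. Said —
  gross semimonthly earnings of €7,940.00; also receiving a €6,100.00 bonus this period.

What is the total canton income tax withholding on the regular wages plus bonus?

Canton Income Tax: taxable = €7,940.00
  €294.00 + 12.8% × (€7,940.00 − €4,200.00) = €294.00 + 12.8% × €3,740.00 = €772.72
Supplemental (16.7% flat on bonus): 16.7% × €6,100.00 = €1,018.70
Total canton income tax: €772.72 + €1,018.70 = €1,791.42

€1,791.42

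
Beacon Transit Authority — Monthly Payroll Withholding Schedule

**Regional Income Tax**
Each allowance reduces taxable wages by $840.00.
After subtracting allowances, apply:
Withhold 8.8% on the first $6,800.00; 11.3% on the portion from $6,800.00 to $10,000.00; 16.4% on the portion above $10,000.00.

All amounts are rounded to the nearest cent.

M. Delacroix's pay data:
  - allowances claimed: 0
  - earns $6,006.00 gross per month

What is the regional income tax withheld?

Regional Income Tax: taxable = $6,006.00
  8.8% × $6,006.00 = $528.53

$528.53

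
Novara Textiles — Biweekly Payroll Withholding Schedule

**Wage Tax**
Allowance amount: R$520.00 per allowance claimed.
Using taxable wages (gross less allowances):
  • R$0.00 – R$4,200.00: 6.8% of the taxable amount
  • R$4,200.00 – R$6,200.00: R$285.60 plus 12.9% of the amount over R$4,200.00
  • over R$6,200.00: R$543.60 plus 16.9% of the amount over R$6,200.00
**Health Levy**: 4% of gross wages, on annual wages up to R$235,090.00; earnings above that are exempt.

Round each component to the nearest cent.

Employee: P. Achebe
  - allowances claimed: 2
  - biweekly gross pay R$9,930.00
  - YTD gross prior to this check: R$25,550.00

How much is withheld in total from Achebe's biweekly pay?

R$1,395.41

Wage Tax: taxable = R$9,930.00 − 2×R$520.00 = R$8,890.00
  R$543.60 + 16.9% × (R$8,890.00 − R$6,200.00) = R$543.60 + 16.9% × R$2,690.00 = R$998.21
Health Levy: 4% × R$9,930.00 = R$397.20
Total: R$998.21 + R$397.20 = R$1,395.41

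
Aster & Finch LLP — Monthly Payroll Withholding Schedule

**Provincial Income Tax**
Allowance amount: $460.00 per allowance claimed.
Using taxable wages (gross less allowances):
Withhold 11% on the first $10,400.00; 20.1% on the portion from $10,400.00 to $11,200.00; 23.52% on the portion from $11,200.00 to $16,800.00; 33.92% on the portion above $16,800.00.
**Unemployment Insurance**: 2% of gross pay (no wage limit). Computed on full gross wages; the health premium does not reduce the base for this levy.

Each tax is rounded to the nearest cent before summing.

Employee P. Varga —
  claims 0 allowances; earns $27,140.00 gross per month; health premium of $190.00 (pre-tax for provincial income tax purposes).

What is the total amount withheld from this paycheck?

Provincial Income Tax: taxable = $27,140.00 − $190.00 = $26,950.00
  $2,621.92 + 33.92% × ($26,950.00 − $16,800.00) = $2,621.92 + 33.92% × $10,150.00 = $6,064.80
Unemployment Insurance: 2% × $27,140.00 = $542.80
Total: $6,064.80 + $542.80 = $6,607.60

$6,607.60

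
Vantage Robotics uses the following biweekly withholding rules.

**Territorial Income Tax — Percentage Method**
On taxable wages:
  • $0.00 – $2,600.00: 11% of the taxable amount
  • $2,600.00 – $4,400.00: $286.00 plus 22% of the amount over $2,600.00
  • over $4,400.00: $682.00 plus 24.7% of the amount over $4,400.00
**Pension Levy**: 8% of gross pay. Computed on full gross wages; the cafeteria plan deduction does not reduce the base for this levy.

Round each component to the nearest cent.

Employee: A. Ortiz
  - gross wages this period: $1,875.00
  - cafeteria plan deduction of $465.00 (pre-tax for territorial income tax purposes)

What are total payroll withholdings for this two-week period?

$305.10

Territorial Income Tax: taxable = $1,875.00 − $465.00 = $1,410.00
  11% × $1,410.00 = $155.10
Pension Levy: 8% × $1,875.00 = $150.00
Total: $155.10 + $150.00 = $305.10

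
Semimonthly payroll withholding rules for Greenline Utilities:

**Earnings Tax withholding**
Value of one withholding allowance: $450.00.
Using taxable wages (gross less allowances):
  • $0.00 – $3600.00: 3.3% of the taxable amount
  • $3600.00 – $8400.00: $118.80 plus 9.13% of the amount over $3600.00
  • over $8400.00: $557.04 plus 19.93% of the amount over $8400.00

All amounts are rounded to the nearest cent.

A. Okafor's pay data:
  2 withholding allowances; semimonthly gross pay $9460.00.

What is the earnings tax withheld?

Earnings Tax: taxable = $9460.00 − 2×$450.00 = $8560.00
  $557.04 + 19.93% × ($8560.00 − $8400.00) = $557.04 + 19.93% × $160.00 = $588.93

$588.93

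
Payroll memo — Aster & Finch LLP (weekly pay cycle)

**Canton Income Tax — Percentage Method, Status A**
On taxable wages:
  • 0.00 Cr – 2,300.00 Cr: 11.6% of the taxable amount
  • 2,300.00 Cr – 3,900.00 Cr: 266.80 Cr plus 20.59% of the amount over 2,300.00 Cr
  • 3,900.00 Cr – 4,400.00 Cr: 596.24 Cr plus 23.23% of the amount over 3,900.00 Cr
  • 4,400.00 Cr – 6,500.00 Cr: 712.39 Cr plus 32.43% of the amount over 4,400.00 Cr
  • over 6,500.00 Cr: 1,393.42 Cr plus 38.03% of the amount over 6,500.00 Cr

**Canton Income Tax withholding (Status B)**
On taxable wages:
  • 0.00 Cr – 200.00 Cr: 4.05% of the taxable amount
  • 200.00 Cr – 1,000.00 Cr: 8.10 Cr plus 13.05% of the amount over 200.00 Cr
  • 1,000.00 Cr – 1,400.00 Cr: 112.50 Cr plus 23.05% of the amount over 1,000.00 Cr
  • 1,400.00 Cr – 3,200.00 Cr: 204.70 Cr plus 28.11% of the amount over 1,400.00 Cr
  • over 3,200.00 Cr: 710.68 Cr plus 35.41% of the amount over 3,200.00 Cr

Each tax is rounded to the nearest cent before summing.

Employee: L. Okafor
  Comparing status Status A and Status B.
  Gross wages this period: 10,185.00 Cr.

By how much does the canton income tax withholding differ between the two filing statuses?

Canton Income Tax (Status A): taxable = 10,185.00 Cr
  1,393.42 Cr + 38.03% × (10,185.00 Cr − 6,500.00 Cr) = 1,393.42 Cr + 38.03% × 3,685.00 Cr = 2,794.83 Cr
Canton Income Tax (Status B): taxable = 10,185.00 Cr
  710.68 Cr + 35.41% × (10,185.00 Cr − 3,200.00 Cr) = 710.68 Cr + 35.41% × 6,985.00 Cr = 3,184.07 Cr
Difference: |2,794.83 Cr − 3,184.07 Cr| = 389.24 Cr (higher under Status B)

389.24 Cr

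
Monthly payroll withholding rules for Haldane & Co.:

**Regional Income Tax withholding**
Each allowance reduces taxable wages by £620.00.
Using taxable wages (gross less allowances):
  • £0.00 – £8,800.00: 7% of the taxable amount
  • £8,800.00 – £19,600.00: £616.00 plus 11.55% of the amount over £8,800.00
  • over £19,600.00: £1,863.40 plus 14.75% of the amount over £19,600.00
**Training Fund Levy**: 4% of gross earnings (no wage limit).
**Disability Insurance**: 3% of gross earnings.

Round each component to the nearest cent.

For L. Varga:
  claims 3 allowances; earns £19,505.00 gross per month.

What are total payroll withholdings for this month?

Regional Income Tax: taxable = £19,505.00 − 3×£620.00 = £17,645.00
  £616.00 + 11.55% × (£17,645.00 − £8,800.00) = £616.00 + 11.55% × £8,845.00 = £1,637.60
Training Fund Levy: 4% × £19,505.00 = £780.20
Disability Insurance: 3% × £19,505.00 = £585.15
Total: £1,637.60 + £780.20 + £585.15 = £3,002.95

£3,002.95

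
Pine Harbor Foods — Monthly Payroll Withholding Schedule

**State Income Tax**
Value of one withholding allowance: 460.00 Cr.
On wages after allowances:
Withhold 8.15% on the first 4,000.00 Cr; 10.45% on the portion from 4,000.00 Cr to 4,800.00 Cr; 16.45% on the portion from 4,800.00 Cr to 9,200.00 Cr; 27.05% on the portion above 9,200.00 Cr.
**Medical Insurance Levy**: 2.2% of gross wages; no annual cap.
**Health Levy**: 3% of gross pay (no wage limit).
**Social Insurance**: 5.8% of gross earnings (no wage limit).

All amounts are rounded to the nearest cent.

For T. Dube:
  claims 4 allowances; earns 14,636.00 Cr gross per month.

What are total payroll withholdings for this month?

State Income Tax: taxable = 14,636.00 Cr − 4×460.00 Cr = 12,796.00 Cr
  1,133.40 Cr + 27.05% × (12,796.00 Cr − 9,200.00 Cr) = 1,133.40 Cr + 27.05% × 3,596.00 Cr = 2,106.12 Cr
Medical Insurance Levy: 2.2% × 14,636.00 Cr = 321.99 Cr
Health Levy: 3% × 14,636.00 Cr = 439.08 Cr
Social Insurance: 5.8% × 14,636.00 Cr = 848.89 Cr
Total: 2,106.12 Cr + 321.99 Cr + 439.08 Cr + 848.89 Cr = 3,716.08 Cr

3,716.08 Cr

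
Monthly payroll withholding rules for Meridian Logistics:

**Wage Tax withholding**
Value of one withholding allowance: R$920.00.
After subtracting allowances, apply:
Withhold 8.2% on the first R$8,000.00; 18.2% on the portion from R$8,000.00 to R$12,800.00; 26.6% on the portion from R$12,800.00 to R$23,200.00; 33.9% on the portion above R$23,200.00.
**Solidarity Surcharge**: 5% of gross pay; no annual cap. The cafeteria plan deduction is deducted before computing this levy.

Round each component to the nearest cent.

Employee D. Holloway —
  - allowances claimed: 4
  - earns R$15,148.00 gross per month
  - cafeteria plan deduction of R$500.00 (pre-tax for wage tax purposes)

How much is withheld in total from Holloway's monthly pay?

R$1,928.58

Wage Tax: taxable = R$15,148.00 − R$500.00 − 4×R$920.00 = R$10,968.00
  R$656.00 + 18.2% × (R$10,968.00 − R$8,000.00) = R$656.00 + 18.2% × R$2,968.00 = R$1,196.18
Solidarity Surcharge: 5% × R$14,648.00 = R$732.40
Total: R$1,196.18 + R$732.40 = R$1,928.58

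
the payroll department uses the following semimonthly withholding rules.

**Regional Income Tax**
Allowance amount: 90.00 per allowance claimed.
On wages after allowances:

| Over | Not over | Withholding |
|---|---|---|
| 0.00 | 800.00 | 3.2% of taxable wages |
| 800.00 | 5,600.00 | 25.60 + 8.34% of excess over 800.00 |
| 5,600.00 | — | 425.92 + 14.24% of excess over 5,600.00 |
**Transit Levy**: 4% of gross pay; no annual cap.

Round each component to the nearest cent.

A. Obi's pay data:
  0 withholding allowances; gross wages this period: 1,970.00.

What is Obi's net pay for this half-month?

Regional Income Tax: taxable = 1,970.00
  25.60 + 8.34% × (1,970.00 − 800.00) = 25.60 + 8.34% × 1,170.00 = 123.18
Transit Levy: 4% × 1,970.00 = 78.80
Total withheld: 123.18 + 78.80 = 201.98
Net pay: 1,970.00 − 201.98 = 1,768.02

1,768.02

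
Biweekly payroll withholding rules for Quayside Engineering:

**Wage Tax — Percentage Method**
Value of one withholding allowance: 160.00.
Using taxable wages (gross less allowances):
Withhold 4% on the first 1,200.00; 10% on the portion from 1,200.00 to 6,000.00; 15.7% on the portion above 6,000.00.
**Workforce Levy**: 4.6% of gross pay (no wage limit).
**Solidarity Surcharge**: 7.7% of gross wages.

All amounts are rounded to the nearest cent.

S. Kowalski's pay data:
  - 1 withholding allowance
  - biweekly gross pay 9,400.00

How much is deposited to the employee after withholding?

Wage Tax: taxable = 9,400.00 − 1×160.00 = 9,240.00
  528.00 + 15.7% × (9,240.00 − 6,000.00) = 528.00 + 15.7% × 3,240.00 = 1,036.68
Workforce Levy: 4.6% × 9,400.00 = 432.40
Solidarity Surcharge: 7.7% × 9,400.00 = 723.80
Total withheld: 1,036.68 + 432.40 + 723.80 = 2,192.88
Net pay: 9,400.00 − 2,192.88 = 7,207.12

7,207.12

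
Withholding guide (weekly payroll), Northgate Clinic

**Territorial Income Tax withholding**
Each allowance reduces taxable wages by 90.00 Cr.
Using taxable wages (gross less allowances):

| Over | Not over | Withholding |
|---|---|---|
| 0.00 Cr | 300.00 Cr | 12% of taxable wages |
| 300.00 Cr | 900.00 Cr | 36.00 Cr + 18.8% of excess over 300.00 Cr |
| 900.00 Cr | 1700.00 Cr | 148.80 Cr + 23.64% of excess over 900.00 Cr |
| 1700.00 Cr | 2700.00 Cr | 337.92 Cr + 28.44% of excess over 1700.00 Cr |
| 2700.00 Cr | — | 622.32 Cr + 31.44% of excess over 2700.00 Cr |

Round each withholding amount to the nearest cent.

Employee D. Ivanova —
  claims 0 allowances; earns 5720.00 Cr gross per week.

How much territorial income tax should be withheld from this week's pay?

1571.81 Cr

Territorial Income Tax: taxable = 5720.00 Cr
  622.32 Cr + 31.44% × (5720.00 Cr − 2700.00 Cr) = 622.32 Cr + 31.44% × 3020.00 Cr = 1571.81 Cr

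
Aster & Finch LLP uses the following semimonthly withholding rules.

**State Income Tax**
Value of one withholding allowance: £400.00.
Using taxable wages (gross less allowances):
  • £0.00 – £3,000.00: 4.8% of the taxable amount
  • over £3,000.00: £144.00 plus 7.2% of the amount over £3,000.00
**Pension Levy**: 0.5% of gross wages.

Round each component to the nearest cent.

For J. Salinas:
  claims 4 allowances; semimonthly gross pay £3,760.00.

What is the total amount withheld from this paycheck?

State Income Tax: taxable = £3,760.00 − 4×£400.00 = £2,160.00
  4.8% × £2,160.00 = £103.68
Pension Levy: 0.5% × £3,760.00 = £18.80
Total: £103.68 + £18.80 = £122.48

£122.48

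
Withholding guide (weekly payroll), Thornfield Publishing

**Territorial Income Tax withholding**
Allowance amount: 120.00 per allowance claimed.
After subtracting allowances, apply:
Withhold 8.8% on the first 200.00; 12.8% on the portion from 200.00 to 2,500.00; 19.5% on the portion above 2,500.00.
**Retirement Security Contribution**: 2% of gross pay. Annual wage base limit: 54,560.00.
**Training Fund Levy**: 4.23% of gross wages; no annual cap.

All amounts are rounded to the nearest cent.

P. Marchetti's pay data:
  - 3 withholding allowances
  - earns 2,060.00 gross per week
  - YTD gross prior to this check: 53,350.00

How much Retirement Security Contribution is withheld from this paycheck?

24.20

Retirement Security Contribution: cap 54,560.00 − YTD 53,350.00 = 1,210.00 subject; 2% × 1,210.00 = 24.20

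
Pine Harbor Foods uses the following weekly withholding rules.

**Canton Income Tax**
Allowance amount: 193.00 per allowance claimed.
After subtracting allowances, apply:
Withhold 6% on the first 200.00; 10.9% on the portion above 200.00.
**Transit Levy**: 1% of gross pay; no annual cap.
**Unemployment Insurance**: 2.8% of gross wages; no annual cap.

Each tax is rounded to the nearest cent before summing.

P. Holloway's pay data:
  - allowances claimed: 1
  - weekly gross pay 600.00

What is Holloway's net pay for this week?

Canton Income Tax: taxable = 600.00 − 1×193.00 = 407.00
  12.00 + 10.9% × (407.00 − 200.00) = 12.00 + 10.9% × 207.00 = 34.56
Transit Levy: 1% × 600.00 = 6.00
Unemployment Insurance: 2.8% × 600.00 = 16.80
Total withheld: 34.56 + 6.00 + 16.80 = 57.36
Net pay: 600.00 − 57.36 = 542.64

542.64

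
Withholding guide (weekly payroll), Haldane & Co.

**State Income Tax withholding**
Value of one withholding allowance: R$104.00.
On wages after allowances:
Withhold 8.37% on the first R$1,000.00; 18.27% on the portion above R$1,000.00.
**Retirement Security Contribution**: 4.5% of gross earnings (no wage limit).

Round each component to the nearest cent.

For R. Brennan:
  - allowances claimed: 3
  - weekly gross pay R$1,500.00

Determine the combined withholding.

R$185.55

State Income Tax: taxable = R$1,500.00 − 3×R$104.00 = R$1,188.00
  R$83.70 + 18.27% × (R$1,188.00 − R$1,000.00) = R$83.70 + 18.27% × R$188.00 = R$118.05
Retirement Security Contribution: 4.5% × R$1,500.00 = R$67.50
Total: R$118.05 + R$67.50 = R$185.55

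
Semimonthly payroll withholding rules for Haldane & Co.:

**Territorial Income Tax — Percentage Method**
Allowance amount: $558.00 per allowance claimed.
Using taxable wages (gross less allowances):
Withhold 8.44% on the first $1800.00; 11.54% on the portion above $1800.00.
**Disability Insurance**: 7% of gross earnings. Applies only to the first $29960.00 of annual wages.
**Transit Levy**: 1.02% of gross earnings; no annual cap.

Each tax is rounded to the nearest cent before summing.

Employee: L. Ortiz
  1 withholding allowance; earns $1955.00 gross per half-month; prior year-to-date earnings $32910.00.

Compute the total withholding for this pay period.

Territorial Income Tax: taxable = $1955.00 − 1×$558.00 = $1397.00
  8.44% × $1397.00 = $117.91
Disability Insurance: YTD $32910.00 ≥ cap $29960.00 → $0.00
Transit Levy: 1.02% × $1955.00 = $19.94
Total: $117.91 + $0.00 + $19.94 = $137.85

$137.85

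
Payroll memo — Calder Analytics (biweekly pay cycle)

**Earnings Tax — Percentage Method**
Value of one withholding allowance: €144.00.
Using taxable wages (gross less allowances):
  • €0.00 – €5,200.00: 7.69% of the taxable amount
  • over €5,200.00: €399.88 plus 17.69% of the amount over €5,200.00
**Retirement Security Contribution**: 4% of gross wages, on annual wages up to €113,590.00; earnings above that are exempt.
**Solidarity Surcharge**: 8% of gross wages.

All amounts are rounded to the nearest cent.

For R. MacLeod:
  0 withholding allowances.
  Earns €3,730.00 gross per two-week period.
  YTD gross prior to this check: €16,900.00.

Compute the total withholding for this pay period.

€734.44

Earnings Tax: taxable = €3,730.00
  7.69% × €3,730.00 = €286.84
Retirement Security Contribution: 4% × €3,730.00 = €149.20
Solidarity Surcharge: 8% × €3,730.00 = €298.40
Total: €286.84 + €149.20 + €298.40 = €734.44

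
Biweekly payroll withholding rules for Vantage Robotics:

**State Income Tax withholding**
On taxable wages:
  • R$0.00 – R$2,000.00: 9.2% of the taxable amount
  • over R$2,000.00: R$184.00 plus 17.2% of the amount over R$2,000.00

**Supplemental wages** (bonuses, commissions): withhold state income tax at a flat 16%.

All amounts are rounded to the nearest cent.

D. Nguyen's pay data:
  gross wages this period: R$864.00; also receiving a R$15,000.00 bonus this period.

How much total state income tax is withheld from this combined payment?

R$2,479.49

State Income Tax: taxable = R$864.00
  9.2% × R$864.00 = R$79.49
Supplemental (16% flat on bonus): 16% × R$15,000.00 = R$2,400.00
Total state income tax: R$79.49 + R$2,400.00 = R$2,479.49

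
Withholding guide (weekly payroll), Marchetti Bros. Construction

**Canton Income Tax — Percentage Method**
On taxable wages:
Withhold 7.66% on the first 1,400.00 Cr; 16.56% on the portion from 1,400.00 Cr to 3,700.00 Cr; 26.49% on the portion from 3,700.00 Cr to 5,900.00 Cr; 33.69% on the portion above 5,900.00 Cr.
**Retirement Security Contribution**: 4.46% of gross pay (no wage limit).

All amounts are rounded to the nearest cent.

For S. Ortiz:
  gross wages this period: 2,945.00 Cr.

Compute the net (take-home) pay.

Canton Income Tax: taxable = 2,945.00 Cr
  107.24 Cr + 16.56% × (2,945.00 Cr − 1,400.00 Cr) = 107.24 Cr + 16.56% × 1,545.00 Cr = 363.09 Cr
Retirement Security Contribution: 4.46% × 2,945.00 Cr = 131.35 Cr
Total withheld: 363.09 Cr + 131.35 Cr = 494.44 Cr
Net pay: 2,945.00 Cr − 494.44 Cr = 2,450.56 Cr

2,450.56 Cr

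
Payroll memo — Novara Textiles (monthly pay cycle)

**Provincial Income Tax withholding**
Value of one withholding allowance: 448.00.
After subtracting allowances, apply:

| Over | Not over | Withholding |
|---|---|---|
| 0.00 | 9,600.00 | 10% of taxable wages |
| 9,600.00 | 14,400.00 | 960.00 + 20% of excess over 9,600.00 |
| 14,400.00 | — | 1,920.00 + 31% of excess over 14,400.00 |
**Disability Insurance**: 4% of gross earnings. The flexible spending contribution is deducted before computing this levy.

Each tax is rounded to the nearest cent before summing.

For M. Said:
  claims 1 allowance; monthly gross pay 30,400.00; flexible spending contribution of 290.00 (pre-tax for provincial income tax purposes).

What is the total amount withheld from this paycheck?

Provincial Income Tax: taxable = 30,400.00 − 290.00 − 1×448.00 = 29,662.00
  1,920.00 + 31% × (29,662.00 − 14,400.00) = 1,920.00 + 31% × 15,262.00 = 6,651.22
Disability Insurance: 4% × 30,110.00 = 1,204.40
Total: 6,651.22 + 1,204.40 = 7,855.62

7,855.62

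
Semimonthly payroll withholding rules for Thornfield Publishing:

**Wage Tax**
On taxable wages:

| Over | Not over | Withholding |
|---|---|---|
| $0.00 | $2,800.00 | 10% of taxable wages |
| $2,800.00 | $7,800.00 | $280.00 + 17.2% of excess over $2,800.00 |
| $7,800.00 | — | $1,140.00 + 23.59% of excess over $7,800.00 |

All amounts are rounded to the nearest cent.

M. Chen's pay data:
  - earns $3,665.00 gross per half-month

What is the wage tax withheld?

Wage Tax: taxable = $3,665.00
  $280.00 + 17.2% × ($3,665.00 − $2,800.00) = $280.00 + 17.2% × $865.00 = $428.78

$428.78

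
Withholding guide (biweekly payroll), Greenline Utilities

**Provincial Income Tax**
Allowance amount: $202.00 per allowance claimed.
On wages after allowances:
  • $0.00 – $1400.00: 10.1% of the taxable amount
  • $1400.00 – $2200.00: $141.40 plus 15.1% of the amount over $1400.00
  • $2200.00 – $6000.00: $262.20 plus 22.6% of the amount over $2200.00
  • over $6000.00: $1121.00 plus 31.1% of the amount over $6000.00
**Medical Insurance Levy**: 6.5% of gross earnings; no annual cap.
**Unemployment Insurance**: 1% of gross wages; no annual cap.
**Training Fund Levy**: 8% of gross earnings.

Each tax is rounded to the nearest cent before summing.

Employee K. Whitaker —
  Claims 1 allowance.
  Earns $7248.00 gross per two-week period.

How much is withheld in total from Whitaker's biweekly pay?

$2569.75

Provincial Income Tax: taxable = $7248.00 − 1×$202.00 = $7046.00
  $1121.00 + 31.1% × ($7046.00 − $6000.00) = $1121.00 + 31.1% × $1046.00 = $1446.31
Medical Insurance Levy: 6.5% × $7248.00 = $471.12
Unemployment Insurance: 1% × $7248.00 = $72.48
Training Fund Levy: 8% × $7248.00 = $579.84
Total: $1446.31 + $471.12 + $72.48 + $579.84 = $2569.75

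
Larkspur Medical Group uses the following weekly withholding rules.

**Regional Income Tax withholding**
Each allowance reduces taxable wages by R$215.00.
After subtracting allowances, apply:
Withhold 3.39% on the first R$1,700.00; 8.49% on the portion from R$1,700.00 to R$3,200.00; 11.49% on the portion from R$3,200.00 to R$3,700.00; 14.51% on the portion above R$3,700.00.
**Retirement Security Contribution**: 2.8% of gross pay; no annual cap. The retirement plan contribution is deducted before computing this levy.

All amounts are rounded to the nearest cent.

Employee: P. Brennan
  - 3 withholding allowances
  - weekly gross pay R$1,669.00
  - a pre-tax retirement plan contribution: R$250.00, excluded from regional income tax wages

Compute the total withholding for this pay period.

R$65.97

Regional Income Tax: taxable = R$1,669.00 − R$250.00 − 3×R$215.00 = R$774.00
  3.39% × R$774.00 = R$26.24
Retirement Security Contribution: 2.8% × R$1,419.00 = R$39.73
Total: R$26.24 + R$39.73 = R$65.97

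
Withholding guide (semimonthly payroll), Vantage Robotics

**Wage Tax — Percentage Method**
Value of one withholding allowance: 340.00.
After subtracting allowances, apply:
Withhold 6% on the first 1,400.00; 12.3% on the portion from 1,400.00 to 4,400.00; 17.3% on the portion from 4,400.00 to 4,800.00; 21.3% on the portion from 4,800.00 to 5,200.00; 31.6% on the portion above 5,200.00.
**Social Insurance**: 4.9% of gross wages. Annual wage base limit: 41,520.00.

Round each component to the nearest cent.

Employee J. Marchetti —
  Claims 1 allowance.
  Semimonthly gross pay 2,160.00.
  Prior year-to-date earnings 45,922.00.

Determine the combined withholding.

Wage Tax: taxable = 2,160.00 − 1×340.00 = 1,820.00
  84.00 + 12.3% × (1,820.00 − 1,400.00) = 84.00 + 12.3% × 420.00 = 135.66
Social Insurance: YTD 45,922.00 ≥ cap 41,520.00 → 0.00
Total: 135.66 + 0.00 = 135.66

135.66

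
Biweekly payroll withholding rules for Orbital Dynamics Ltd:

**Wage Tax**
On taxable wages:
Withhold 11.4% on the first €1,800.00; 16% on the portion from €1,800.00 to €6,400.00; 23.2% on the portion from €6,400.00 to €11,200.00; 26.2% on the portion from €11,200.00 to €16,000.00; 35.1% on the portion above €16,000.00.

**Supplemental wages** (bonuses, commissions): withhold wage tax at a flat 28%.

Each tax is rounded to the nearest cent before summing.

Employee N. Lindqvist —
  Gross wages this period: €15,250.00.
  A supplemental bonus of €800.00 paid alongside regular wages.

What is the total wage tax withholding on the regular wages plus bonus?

Wage Tax: taxable = €15,250.00
  €2,054.80 + 26.2% × (€15,250.00 − €11,200.00) = €2,054.80 + 26.2% × €4,050.00 = €3,115.90
Supplemental (28% flat on bonus): 28% × €800.00 = €224.00
Total wage tax: €3,115.90 + €224.00 = €3,339.90

€3,339.90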